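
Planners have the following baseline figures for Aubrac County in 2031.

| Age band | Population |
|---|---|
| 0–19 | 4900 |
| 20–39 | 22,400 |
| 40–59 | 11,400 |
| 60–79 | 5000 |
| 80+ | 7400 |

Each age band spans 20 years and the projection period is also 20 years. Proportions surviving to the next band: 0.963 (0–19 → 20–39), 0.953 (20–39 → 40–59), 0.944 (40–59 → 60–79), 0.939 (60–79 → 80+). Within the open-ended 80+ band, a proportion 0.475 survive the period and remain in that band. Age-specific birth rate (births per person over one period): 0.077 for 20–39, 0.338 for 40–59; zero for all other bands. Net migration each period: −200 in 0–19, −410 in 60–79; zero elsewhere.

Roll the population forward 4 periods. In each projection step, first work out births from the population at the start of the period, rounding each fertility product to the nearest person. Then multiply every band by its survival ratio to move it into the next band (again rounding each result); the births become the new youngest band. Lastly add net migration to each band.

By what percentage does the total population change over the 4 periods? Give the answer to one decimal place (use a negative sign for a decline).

After projecting period 1:
Births: 22400 × 0.077 = 1725, 11400 × 0.338 = 3853 ⇒ total 5578
20–39: 4900 × 0.963 = 4719
40–59: 22400 × 0.953 = 21347
60–79: 11400 × 0.944 = 10762
80+: 5000 × 0.939 + 7400 × 0.475 = 4695 + 3515 = 8210
Net migration: 0–19 − 200 → 5378; 60–79 − 410 → 10352
→ [5378, 4719, 21347, 10352, 8210]
After projecting period 2:
Births: 4719 × 0.077 = 363, 21347 × 0.338 = 7215 ⇒ total 7578
20–39: 5378 × 0.963 = 5179
40–59: 4719 × 0.953 = 4497
60–79: 21347 × 0.944 = 20152
80+: 10352 × 0.939 + 8210 × 0.475 = 9721 + 3900 = 13621
Net migration: 0–19 − 200 → 7378; 60–79 − 410 → 19742
→ [7378, 5179, 4497, 19742, 13621]
After projecting period 3:
Births: 5179 × 0.077 = 399, 4497 × 0.338 = 1520 ⇒ total 1919
20–39: 7378 × 0.963 = 7105
40–59: 5179 × 0.953 = 4936
60–79: 4497 × 0.944 = 4245
80+: 19742 × 0.939 + 13621 × 0.475 = 18538 + 6470 = 25008
Net migration: 0–19 − 200 → 1719; 60–79 − 410 → 3835
→ [1719, 7105, 4936, 3835, 25008]
After projecting period 4:
Births: 7105 × 0.077 = 547, 4936 × 0.338 = 1668 ⇒ total 2215
20–39: 1719 × 0.963 = 1655
40–59: 7105 × 0.953 = 6771
60–79: 4936 × 0.944 = 4660
80+: 3835 × 0.939 + 25008 × 0.475 = 3601 + 11879 = 15480
Net migration: 0–19 − 200 → 2015; 60–79 − 410 → 4250
→ [2015, 1655, 6771, 4250, 15480]
Total: 51100 → 30171; change = -20929; percentage change = -41.0%

-41.0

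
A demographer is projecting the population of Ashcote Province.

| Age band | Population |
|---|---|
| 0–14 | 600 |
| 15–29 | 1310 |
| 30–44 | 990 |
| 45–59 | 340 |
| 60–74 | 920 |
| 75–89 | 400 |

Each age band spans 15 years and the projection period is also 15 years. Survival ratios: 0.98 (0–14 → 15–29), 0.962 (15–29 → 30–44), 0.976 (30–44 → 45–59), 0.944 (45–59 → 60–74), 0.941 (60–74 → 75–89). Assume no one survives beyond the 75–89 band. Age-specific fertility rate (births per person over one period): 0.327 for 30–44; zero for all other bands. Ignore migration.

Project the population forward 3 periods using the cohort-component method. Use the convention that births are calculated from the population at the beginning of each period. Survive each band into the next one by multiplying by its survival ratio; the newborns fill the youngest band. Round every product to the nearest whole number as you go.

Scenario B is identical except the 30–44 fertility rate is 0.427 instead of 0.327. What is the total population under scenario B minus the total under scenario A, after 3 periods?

273

— Period 1 —
Births: 990 * 0.327 = 324
15–29: 600 * 0.98 = 588
30–44: 1310 * 0.962 = 1260
45–59: 990 * 0.976 = 966
60–74: 340 * 0.944 = 321
75–89: 920 * 0.941 = 866
Giving 324 / 588 / 1260 / 966 / 321 / 866.
— Period 2 —
Births: 1260 * 0.327 = 412
15–29: 324 * 0.98 = 318
30–44: 588 * 0.962 = 566
45–59: 1260 * 0.976 = 1230
60–74: 966 * 0.944 = 912
75–89: 321 * 0.941 = 302
Giving 412 / 318 / 566 / 1230 / 912 / 302.
— Period 3 —
Births: 566 * 0.327 = 185
15–29: 412 * 0.98 = 404
30–44: 318 * 0.962 = 306
45–59: 566 * 0.976 = 552
60–74: 1230 * 0.944 = 1161
75–89: 912 * 0.941 = 858
Giving 185 / 404 / 306 / 552 / 1161 / 858.
Scenario A total after 3 periods: 3466
Scenario B projection —
— Period 1 —
Births: 990 * 0.427 = 423
15–29: 600 * 0.98 = 588
30–44: 1310 * 0.962 = 1260
45–59: 990 * 0.976 = 966
60–74: 340 * 0.944 = 321
75–89: 920 * 0.941 = 866
Giving 423 / 588 / 1260 / 966 / 321 / 866.
— Period 2 —
Births: 1260 * 0.427 = 538
15–29: 423 * 0.98 = 415
30–44: 588 * 0.962 = 566
45–59: 1260 * 0.976 = 1230
60–74: 966 * 0.944 = 912
75–89: 321 * 0.941 = 302
Giving 538 / 415 / 566 / 1230 / 912 / 302.
— Period 3 —
Births: 566 * 0.427 = 242
15–29: 538 * 0.98 = 527
30–44: 415 * 0.962 = 399
45–59: 566 * 0.976 = 552
60–74: 1230 * 0.944 = 1161
75–89: 912 * 0.941 = 858
Giving 242 / 527 / 399 / 552 / 1161 / 858.
Scenario B total after 3 periods: 3739
Difference B − A = 3739 − 3466 = 273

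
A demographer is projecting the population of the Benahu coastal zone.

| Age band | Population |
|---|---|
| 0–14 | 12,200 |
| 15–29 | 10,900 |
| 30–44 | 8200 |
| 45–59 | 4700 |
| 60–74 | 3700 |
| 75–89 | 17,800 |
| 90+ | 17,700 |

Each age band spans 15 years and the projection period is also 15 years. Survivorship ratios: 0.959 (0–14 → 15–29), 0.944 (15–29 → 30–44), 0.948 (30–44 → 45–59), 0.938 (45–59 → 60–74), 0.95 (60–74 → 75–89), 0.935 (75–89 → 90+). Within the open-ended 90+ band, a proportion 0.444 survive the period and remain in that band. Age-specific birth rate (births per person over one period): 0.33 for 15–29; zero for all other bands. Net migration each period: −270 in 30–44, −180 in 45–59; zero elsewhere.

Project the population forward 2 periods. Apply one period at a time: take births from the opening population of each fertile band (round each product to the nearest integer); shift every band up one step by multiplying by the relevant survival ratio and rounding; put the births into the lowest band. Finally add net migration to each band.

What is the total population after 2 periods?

52883

— Period 1 —
Births: 10900 × 0.33 = 3597
15–29: 12200 × 0.959 = 11700
30–44: 10900 × 0.944 = 10290
45–59: 8200 × 0.948 = 7774
60–74: 4700 × 0.938 = 4409
75–89: 3700 × 0.95 = 3515
90+: 17800 × 0.935 + 17700 × 0.444 = 16643 + 7859 = 24502
Net migration: 30–44 − 270 → 10020; 45–59 − 180 → 7594
Giving 3597 / 11700 / 10020 / 7594 / 4409 / 3515 / 24502.
— Period 2 —
Births: 11700 × 0.33 = 3861
15–29: 3597 × 0.959 = 3450
30–44: 11700 × 0.944 = 11045
45–59: 10020 × 0.948 = 9499
60–74: 7594 × 0.938 = 7123
75–89: 4409 × 0.95 = 4189
90+: 3515 × 0.935 + 24502 × 0.444 = 3287 + 10879 = 14166
Net migration: 30–44 − 270 → 10775; 45–59 − 180 → 9319
Giving 3861 / 3450 / 10775 / 9319 / 7123 / 4189 / 14166.
Total after period 2: 3861 + 3450 + 10775 + 9319 + 7123 + 4189 + 14166 = 52883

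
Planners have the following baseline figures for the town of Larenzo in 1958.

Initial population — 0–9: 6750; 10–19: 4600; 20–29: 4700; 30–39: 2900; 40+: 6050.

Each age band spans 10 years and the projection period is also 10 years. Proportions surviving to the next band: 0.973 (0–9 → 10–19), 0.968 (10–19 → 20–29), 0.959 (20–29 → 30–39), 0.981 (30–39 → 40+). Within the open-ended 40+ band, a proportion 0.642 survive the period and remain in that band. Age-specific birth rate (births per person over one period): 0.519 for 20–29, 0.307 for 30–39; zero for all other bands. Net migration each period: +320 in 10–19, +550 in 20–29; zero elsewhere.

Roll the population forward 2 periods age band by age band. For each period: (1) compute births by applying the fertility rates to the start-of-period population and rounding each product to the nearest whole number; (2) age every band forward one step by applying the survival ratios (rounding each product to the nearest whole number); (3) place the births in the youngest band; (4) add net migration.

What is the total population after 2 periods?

— Period 1 —
Births: 4700 × 0.519 = 2439 ; 2900 × 0.307 = 890 → total 3329
10–19: 6750 × 0.973 = 6568
20–29: 4600 × 0.968 = 4453
30–39: 4700 × 0.959 = 4507
40+: 2900 × 0.981 + 6050 × 0.642 = 2845 + 3884 = 6729
Net migration: 10–19 + 320 → 6888; 20–29 + 550 → 5003
→ [3329, 6888, 5003, 4507, 6729]
— Period 2 —
Births: 5003 × 0.519 = 2597 ; 4507 × 0.307 = 1384 → total 3981
10–19: 3329 × 0.973 = 3239
20–29: 6888 × 0.968 = 6668
30–39: 5003 × 0.959 = 4798
40+: 4507 × 0.981 + 6729 × 0.642 = 4421 + 4320 = 8741
Net migration: 10–19 + 320 → 3559; 20–29 + 550 → 7218
→ [3981, 3559, 7218, 4798, 8741]
Total after period 2: 3981 + 3559 + 7218 + 4798 + 8741 = 28297

28297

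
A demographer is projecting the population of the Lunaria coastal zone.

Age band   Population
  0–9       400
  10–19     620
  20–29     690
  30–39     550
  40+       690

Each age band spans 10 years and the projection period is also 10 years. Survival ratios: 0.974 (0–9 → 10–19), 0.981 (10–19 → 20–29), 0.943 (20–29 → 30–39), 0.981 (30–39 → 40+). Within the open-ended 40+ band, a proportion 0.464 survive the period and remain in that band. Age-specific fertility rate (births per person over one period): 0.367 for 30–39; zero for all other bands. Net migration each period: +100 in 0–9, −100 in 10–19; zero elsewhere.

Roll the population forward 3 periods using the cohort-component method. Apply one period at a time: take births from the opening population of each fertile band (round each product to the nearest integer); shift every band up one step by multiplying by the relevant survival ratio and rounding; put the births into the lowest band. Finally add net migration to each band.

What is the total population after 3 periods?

2042

Period 1:
Births: 550 × 0.367 = 202
10–19: 400 × 0.974 = 390
20–29: 620 × 0.981 = 608
30–39: 690 × 0.943 = 651
40+: 550 × 0.981 + 690 × 0.464 = 540 + 320 = 860
Net migration: 0–9 + 100 → 302; 10–19 − 100 → 290
Population now: 0–9=302, 10–19=290, 20–29=608, 30–39=651, 40+=860
Period 2:
Births: 651 × 0.367 = 239
10–19: 302 × 0.974 = 294
20–29: 290 × 0.981 = 284
30–39: 608 × 0.943 = 573
40+: 651 × 0.981 + 860 × 0.464 = 639 + 399 = 1038
Net migration: 0–9 + 100 → 339; 10–19 − 100 → 194
Population now: 0–9=339, 10–19=194, 20–29=284, 30–39=573, 40+=1038
Period 3:
Births: 573 × 0.367 = 210
10–19: 339 × 0.974 = 330
20–29: 194 × 0.981 = 190
30–39: 284 × 0.943 = 268
40+: 573 × 0.981 + 1038 × 0.464 = 562 + 482 = 1044
Net migration: 0–9 + 100 → 310; 10–19 − 100 → 230
Population now: 0–9=310, 10–19=230, 20–29=190, 30–39=268, 40+=1044
Total after period 3: 310 + 230 + 190 + 268 + 1044 = 2042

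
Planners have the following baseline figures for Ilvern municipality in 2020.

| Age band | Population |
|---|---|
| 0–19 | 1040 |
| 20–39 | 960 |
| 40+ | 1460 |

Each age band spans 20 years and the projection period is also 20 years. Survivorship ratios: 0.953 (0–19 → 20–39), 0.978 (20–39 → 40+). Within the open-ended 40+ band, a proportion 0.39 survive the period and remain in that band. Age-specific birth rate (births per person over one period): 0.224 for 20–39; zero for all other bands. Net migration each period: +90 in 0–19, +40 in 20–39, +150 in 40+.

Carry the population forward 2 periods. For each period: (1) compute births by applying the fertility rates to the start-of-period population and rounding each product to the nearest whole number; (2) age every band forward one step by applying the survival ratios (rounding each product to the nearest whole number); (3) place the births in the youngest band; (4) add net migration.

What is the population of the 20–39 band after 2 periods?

Numbering the groups 1..3 from youngest to oldest:
Period 1:
Births: 960 × 0.224 = 215
Group 2: 1040 × 0.953 = 991
Group 3: 960 × 0.978 + 1460 × 0.39 = 939 + 569 = 1508
Net migration: Group 1 + 90 → 305; Group 2 + 40 → 1031; Group 3 + 150 → 1658
Population now: 0–19=305, 20–39=1031, 40+=1658
Period 2:
Births: 1031 × 0.224 = 231
Group 2: 305 × 0.953 = 291
Group 3: 1031 × 0.978 + 1658 × 0.39 = 1008 + 647 = 1655
Net migration: Group 1 + 90 → 321; Group 2 + 40 → 331; Group 3 + 150 → 1805
Population now: 0–19=321, 20–39=331, 40+=1805

331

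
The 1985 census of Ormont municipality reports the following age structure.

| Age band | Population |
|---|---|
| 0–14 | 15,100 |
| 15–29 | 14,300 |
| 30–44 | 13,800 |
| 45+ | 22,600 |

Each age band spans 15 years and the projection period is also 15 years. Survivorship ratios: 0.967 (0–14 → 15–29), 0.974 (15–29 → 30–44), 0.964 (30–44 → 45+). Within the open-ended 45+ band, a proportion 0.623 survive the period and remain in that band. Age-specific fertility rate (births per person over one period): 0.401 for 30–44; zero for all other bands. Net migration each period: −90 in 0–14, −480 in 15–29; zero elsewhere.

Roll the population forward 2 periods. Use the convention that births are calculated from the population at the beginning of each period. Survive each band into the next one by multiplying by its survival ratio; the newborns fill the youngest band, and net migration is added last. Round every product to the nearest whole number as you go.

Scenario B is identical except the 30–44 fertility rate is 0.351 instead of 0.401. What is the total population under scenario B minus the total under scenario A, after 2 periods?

Period 1:
Births: 13800 × 0.401 = 5534
15–29: 15100 × 0.967 = 14602
30–44: 14300 × 0.974 = 13928
45+: 13800 × 0.964 + 22600 × 0.623 = 13303 + 14080 = 27383
Net migration: 0–14 − 90 → 5444; 15–29 − 480 → 14122
→ [5444, 14122, 13928, 27383]
Period 2:
Births: 13928 × 0.401 = 5585
15–29: 5444 × 0.967 = 5264
30–44: 14122 × 0.974 = 13755
45+: 13928 × 0.964 + 27383 × 0.623 = 13427 + 17060 = 30487
Net migration: 0–14 − 90 → 5495; 15–29 − 480 → 4784
→ [5495, 4784, 13755, 30487]
Scenario A total after 2 periods: 54521
Scenario B projection —
Period 1:
Births: 13800 × 0.351 = 4844
15–29: 15100 × 0.967 = 14602
30–44: 14300 × 0.974 = 13928
45+: 13800 × 0.964 + 22600 × 0.623 = 13303 + 14080 = 27383
Net migration: 0–14 − 90 → 4754; 15–29 − 480 → 14122
→ [4754, 14122, 13928, 27383]
Period 2:
Births: 13928 × 0.351 = 4889
15–29: 4754 × 0.967 = 4597
30–44: 14122 × 0.974 = 13755
45+: 13928 × 0.964 + 27383 × 0.623 = 13427 + 17060 = 30487
Net migration: 0–14 − 90 → 4799; 15–29 − 480 → 4117
→ [4799, 4117, 13755, 30487]
Scenario B total after 2 periods: 53158
Difference B − A = 53158 − 54521 = -1363

-1363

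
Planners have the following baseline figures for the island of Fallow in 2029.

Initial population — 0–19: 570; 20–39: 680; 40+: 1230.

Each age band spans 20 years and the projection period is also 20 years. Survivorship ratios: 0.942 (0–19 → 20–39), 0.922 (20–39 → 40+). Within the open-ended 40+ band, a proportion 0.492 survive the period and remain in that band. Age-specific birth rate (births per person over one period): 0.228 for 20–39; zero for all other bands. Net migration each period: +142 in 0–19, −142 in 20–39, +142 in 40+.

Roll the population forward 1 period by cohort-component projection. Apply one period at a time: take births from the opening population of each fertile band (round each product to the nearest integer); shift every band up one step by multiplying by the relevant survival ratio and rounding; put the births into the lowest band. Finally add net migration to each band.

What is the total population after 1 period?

2066

After projecting period 1:
Births: 680 * 0.228 = 155
20–39: 570 * 0.942 = 537
40+: 680 * 0.922 + 1230 * 0.492 = 627 + 605 = 1232
Net migration: 0–19 + 142 → 297; 20–39 − 142 → 395; 40+ + 142 → 1374
Population now: 0–19=297, 20–39=395, 40+=1374
Total after period 1: 297 + 395 + 1374 = 2066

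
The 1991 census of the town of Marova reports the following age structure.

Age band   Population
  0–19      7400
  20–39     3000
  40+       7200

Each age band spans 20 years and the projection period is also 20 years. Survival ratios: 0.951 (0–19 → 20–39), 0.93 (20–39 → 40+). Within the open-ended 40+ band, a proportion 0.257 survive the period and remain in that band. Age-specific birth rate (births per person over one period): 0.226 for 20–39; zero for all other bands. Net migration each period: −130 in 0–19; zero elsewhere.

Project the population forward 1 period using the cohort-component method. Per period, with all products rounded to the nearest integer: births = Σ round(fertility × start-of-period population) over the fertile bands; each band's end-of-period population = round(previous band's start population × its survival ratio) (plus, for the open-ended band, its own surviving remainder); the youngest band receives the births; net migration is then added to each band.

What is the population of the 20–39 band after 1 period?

7037

(Groups numbered youngest = 1 to oldest = 3.)
After projecting period 1:
Births: 3000 * 0.226 = 678
Group 2: 7400 * 0.951 = 7037
Group 3: 3000 * 0.93 + 7200 * 0.257 = 2790 + 1850 = 4640
Net migration: Group 1 − 130 → 548
→ [548, 7037, 4640]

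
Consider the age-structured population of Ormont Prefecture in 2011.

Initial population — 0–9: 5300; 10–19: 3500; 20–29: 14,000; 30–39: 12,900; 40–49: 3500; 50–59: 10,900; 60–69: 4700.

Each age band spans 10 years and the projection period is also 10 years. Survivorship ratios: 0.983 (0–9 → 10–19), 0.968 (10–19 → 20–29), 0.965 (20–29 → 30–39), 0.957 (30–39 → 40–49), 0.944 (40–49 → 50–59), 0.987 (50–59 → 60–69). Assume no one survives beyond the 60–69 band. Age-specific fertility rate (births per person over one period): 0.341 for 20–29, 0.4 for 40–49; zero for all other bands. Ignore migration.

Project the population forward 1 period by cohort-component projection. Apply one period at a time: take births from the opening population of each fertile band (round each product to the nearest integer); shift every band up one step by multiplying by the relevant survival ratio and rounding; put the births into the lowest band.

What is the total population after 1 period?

Let group 1 be 0–9 through group 7 = 60–69.
[period 1]
Births: 14000 * 0.341 = 4774 ; 3500 * 0.4 = 1400 → 6174
Group 2: 5300 * 0.983 = 5210
Group 3: 3500 * 0.968 = 3388
Group 4: 14000 * 0.965 = 13510
Group 5: 12900 * 0.957 = 12345
Group 6: 3500 * 0.944 = 3304
Group 7: 10900 * 0.987 = 10758
End of period: [6174, 5210, 3388, 13510, 12345, 3304, 10758]
Total after period 1: 6174 + 5210 + 3388 + 13510 + 12345 + 3304 + 10758 = 54689

54689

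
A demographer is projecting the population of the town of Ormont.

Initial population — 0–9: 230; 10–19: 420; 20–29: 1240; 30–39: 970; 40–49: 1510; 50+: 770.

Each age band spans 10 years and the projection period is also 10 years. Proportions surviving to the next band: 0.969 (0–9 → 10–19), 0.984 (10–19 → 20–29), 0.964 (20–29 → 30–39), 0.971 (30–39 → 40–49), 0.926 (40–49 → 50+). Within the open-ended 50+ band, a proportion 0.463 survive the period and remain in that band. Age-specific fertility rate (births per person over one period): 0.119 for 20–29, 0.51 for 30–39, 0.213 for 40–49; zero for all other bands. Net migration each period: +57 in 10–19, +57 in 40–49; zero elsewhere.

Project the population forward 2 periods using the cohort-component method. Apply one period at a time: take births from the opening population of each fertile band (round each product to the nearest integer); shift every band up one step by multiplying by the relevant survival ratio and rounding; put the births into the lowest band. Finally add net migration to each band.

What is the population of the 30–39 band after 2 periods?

[period 1]
Births: 1240 × 0.119 = 148  |  970 × 0.51 = 495  |  1510 × 0.213 = 322 ⇒ total 965
10–19: 230 × 0.969 = 223
20–29: 420 × 0.984 = 413
30–39: 1240 × 0.964 = 1195
40–49: 970 × 0.971 = 942
50+: 1510 × 0.926 + 770 × 0.463 = 1398 + 357 = 1755
Net migration: 10–19 + 57 → 280; 40–49 + 57 → 999
End of period: [965, 280, 413, 1195, 999, 1755]
[period 2]
Births: 413 × 0.119 = 49  |  1195 × 0.51 = 609  |  999 × 0.213 = 213 ⇒ total 871
10–19: 965 × 0.969 = 935
20–29: 280 × 0.984 = 276
30–39: 413 × 0.964 = 398
40–49: 1195 × 0.971 = 1160
50+: 999 × 0.926 + 1755 × 0.463 = 925 + 813 = 1738
Net migration: 10–19 + 57 → 992; 40–49 + 57 → 1217
End of period: [871, 992, 276, 398, 1217, 1738]

398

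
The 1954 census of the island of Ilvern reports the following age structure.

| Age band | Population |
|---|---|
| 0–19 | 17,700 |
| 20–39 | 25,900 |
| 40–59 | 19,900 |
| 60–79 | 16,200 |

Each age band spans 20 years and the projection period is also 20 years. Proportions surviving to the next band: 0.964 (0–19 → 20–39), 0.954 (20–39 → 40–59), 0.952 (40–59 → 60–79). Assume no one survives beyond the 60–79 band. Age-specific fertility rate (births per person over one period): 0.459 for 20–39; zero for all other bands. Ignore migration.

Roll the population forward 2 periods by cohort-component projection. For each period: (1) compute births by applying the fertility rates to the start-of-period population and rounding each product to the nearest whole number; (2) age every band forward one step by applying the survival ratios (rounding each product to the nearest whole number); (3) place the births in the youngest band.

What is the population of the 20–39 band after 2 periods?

— Period 1 —
Births: 25900 * 0.459 = 11888
20–39: 17700 * 0.964 = 17063
40–59: 25900 * 0.954 = 24709
60–79: 19900 * 0.952 = 18945
Population now: 0–19=11888, 20–39=17063, 40–59=24709, 60–79=18945
— Period 2 —
Births: 17063 * 0.459 = 7832
20–39: 11888 * 0.964 = 11460
40–59: 17063 * 0.954 = 16278
60–79: 24709 * 0.952 = 23523
Population now: 0–19=7832, 20–39=11460, 40–59=16278, 60–79=23523

11460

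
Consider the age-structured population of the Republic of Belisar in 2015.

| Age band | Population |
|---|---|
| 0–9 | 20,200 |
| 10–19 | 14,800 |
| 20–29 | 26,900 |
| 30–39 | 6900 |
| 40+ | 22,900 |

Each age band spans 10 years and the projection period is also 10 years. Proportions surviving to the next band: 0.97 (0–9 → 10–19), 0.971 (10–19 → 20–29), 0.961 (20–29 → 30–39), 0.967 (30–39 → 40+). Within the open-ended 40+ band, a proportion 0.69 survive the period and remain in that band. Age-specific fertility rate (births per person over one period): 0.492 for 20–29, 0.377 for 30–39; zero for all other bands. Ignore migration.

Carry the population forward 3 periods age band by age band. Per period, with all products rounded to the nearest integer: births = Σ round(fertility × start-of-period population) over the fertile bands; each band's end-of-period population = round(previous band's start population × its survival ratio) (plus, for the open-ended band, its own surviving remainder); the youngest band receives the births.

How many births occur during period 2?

16817

Let group 1 be 0–9 through group 5 = 40+.
After projecting period 1:
Births: 26900 * 0.492 = 13235, 6900 * 0.377 = 2601 → 15836
Group 2: 20200 * 0.97 = 19594
Group 3: 14800 * 0.971 = 14371
Group 4: 26900 * 0.961 = 25851
Group 5: 6900 * 0.967 + 22900 * 0.69 = 6672 + 15801 = 22473
→ [15836, 19594, 14371, 25851, 22473]
After projecting period 2:
Births: 14371 * 0.492 = 7071, 25851 * 0.377 = 9746 → 16817
Group 2: 15836 * 0.97 = 15361
Group 3: 19594 * 0.971 = 19026
Group 4: 14371 * 0.961 = 13811
Group 5: 25851 * 0.967 + 22473 * 0.69 = 24998 + 15506 = 40504
→ [16817, 15361, 19026, 13811, 40504]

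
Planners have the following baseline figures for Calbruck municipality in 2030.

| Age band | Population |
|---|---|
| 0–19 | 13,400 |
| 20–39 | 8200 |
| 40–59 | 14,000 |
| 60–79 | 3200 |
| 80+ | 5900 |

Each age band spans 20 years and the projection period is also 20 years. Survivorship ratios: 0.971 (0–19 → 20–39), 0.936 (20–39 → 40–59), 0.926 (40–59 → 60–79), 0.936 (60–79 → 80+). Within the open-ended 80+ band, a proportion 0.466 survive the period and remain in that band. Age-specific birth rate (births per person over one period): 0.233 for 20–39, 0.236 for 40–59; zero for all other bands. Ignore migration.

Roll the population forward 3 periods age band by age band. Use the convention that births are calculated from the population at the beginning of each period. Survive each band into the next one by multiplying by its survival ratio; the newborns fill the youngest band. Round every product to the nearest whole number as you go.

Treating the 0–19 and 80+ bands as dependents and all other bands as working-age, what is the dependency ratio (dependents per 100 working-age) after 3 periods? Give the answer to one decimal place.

85.0

Period 1:
Births: 8200 × 0.233 = 1911 ; 14000 × 0.236 = 3304 → total 5215
20–39: 13400 × 0.971 = 13011
40–59: 8200 × 0.936 = 7675
60–79: 14000 × 0.926 = 12964
80+: 3200 × 0.936 + 5900 × 0.466 = 2995 + 2749 = 5744
→ [5215, 13011, 7675, 12964, 5744]
Period 2:
Births: 13011 × 0.233 = 3032 ; 7675 × 0.236 = 1811 → total 4843
20–39: 5215 × 0.971 = 5064
40–59: 13011 × 0.936 = 12178
60–79: 7675 × 0.926 = 7107
80+: 12964 × 0.936 + 5744 × 0.466 = 12134 + 2677 = 14811
→ [4843, 5064, 12178, 7107, 14811]
Period 3:
Births: 5064 × 0.233 = 1180 ; 12178 × 0.236 = 2874 → total 4054
20–39: 4843 × 0.971 = 4703
40–59: 5064 × 0.936 = 4740
60–79: 12178 × 0.926 = 11277
80+: 7107 × 0.936 + 14811 × 0.466 = 6652 + 6902 = 13554
→ [4054, 4703, 4740, 11277, 13554]
Dependents (band 0–19 + band 80+) = 4054 + 13554 = 17608; working-age = 20720; ratio = 17608/20720 × 100 = 85.0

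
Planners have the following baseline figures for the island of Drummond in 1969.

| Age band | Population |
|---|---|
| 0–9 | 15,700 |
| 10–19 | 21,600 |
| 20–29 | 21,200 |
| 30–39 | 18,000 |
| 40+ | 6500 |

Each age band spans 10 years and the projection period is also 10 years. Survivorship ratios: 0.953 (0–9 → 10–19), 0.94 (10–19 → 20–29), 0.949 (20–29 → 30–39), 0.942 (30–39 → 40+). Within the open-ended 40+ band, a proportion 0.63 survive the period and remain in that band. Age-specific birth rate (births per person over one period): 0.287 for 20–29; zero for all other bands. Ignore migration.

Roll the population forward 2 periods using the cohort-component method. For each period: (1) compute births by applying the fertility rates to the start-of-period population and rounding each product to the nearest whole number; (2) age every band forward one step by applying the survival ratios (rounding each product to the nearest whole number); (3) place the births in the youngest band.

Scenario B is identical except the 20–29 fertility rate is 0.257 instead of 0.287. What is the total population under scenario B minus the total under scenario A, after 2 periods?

[period 1]
Births: 21200 × 0.287 = 6084
10–19: 15700 × 0.953 = 14962
20–29: 21600 × 0.94 = 20304
30–39: 21200 × 0.949 = 20119
40+: 18000 × 0.942 + 6500 × 0.63 = 16956 + 4095 = 21051
→ [6084, 14962, 20304, 20119, 21051]
[period 2]
Births: 20304 × 0.287 = 5827
10–19: 6084 × 0.953 = 5798
20–29: 14962 × 0.94 = 14064
30–39: 20304 × 0.949 = 19268
40+: 20119 × 0.942 + 21051 × 0.63 = 18952 + 13262 = 32214
→ [5827, 5798, 14064, 19268, 32214]
Scenario A total after 2 periods: 77171
Scenario B projection —
[period 1]
Births: 21200 × 0.257 = 5448
10–19: 15700 × 0.953 = 14962
20–29: 21600 × 0.94 = 20304
30–39: 21200 × 0.949 = 20119
40+: 18000 × 0.942 + 6500 × 0.63 = 16956 + 4095 = 21051
→ [5448, 14962, 20304, 20119, 21051]
[period 2]
Births: 20304 × 0.257 = 5218
10–19: 5448 × 0.953 = 5192
20–29: 14962 × 0.94 = 14064
30–39: 20304 × 0.949 = 19268
40+: 20119 × 0.942 + 21051 × 0.63 = 18952 + 13262 = 32214
→ [5218, 5192, 14064, 19268, 32214]
Scenario B total after 2 periods: 75956
Difference B − A = 75956 − 77171 = -1215

-1215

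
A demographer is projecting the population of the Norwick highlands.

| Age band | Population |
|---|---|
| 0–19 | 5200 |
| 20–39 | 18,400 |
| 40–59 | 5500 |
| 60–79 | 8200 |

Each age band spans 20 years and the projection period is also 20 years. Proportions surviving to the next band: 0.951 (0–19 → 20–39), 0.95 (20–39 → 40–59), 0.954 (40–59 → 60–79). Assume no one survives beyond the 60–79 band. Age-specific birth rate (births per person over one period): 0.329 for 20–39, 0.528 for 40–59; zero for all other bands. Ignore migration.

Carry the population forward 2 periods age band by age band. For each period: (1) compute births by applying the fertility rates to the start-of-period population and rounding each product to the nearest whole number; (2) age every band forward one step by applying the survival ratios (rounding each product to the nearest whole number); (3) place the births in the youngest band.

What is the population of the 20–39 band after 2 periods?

Call the bands 1 to 4, youngest first.
[period 1]
Births: 18400 × 0.329 = 6054 ; 5500 × 0.528 = 2904 → 8958
Band 2: 5200 × 0.951 = 4945
Band 3: 18400 × 0.95 = 17480
Band 4: 5500 × 0.954 = 5247
End of period: [8958, 4945, 17480, 5247]
[period 2]
Births: 4945 × 0.329 = 1627 ; 17480 × 0.528 = 9229 → 10856
Band 2: 8958 × 0.951 = 8519
Band 3: 4945 × 0.95 = 4698
Band 4: 17480 × 0.954 = 16676
End of period: [10856, 8519, 4698, 16676]

8519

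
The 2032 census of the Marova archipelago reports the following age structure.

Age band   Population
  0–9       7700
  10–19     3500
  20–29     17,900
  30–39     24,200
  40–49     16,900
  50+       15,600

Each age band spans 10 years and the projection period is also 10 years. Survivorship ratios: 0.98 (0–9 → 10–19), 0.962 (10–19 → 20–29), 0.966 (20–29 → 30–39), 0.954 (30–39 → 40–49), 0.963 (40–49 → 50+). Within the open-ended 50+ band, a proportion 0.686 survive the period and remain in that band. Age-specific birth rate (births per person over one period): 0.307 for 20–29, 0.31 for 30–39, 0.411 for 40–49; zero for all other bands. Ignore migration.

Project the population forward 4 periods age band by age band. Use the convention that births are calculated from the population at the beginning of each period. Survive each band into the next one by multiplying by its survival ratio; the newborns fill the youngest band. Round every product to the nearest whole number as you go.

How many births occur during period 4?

Period 1:
Births: 17900 × 0.307 = 5495, 24200 × 0.31 = 7502, 16900 × 0.411 = 6946 ⇒ total 19943
10–19: 7700 × 0.98 = 7546
20–29: 3500 × 0.962 = 3367
30–39: 17900 × 0.966 = 17291
40–49: 24200 × 0.954 = 23087
50+: 16900 × 0.963 + 15600 × 0.686 = 16275 + 10702 = 26977
End of period: [19943, 7546, 3367, 17291, 23087, 26977]
Period 2:
Births: 3367 × 0.307 = 1034, 17291 × 0.31 = 5360, 23087 × 0.411 = 9489 ⇒ total 15883
10–19: 19943 × 0.98 = 19544
20–29: 7546 × 0.962 = 7259
30–39: 3367 × 0.966 = 3253
40–49: 17291 × 0.954 = 16496
50+: 23087 × 0.963 + 26977 × 0.686 = 22233 + 18506 = 40739
End of period: [15883, 19544, 7259, 3253, 16496, 40739]
Period 3:
Births: 7259 × 0.307 = 2229, 3253 × 0.31 = 1008, 16496 × 0.411 = 6780 ⇒ total 10017
10–19: 15883 × 0.98 = 15565
20–29: 19544 × 0.962 = 18801
30–39: 7259 × 0.966 = 7012
40–49: 3253 × 0.954 = 3103
50+: 16496 × 0.963 + 40739 × 0.686 = 15886 + 27947 = 43833
End of period: [10017, 15565, 18801, 7012, 3103, 43833]
Period 4:
Births: 18801 × 0.307 = 5772, 7012 × 0.31 = 2174, 3103 × 0.411 = 1275 ⇒ total 9221
10–19: 10017 × 0.98 = 9817
20–29: 15565 × 0.962 = 14974
30–39: 18801 × 0.966 = 18162
40–49: 7012 × 0.954 = 6689
50+: 3103 × 0.963 + 43833 × 0.686 = 2988 + 30069 = 33057
End of period: [9221, 9817, 14974, 18162, 6689, 33057]

9221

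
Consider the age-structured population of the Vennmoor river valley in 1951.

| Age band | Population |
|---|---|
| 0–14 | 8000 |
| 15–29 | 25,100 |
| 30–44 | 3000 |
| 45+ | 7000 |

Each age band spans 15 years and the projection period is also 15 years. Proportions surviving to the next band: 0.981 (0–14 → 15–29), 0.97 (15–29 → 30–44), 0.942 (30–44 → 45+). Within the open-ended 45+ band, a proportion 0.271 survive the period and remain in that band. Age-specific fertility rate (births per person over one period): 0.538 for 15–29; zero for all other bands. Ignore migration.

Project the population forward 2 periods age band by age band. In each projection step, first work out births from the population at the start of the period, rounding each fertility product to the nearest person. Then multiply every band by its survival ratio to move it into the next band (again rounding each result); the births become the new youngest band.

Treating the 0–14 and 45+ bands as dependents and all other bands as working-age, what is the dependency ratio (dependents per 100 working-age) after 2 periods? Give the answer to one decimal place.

Period 1.
Births: 25100 * 0.538 = 13504
15–29: 8000 * 0.981 = 7848
30–44: 25100 * 0.97 = 24347
45+: 3000 * 0.942 + 7000 * 0.271 = 2826 + 1897 = 4723
→ [13504, 7848, 24347, 4723]
Period 2.
Births: 7848 * 0.538 = 4222
15–29: 13504 * 0.981 = 13247
30–44: 7848 * 0.97 = 7613
45+: 24347 * 0.942 + 4723 * 0.271 = 22935 + 1280 = 24215
→ [4222, 13247, 7613, 24215]
Dependents (band 0–14 + band 45+) = 4222 + 24215 = 28437; working-age = 20860; ratio = 28437/20860 × 100 = 136.3

136.3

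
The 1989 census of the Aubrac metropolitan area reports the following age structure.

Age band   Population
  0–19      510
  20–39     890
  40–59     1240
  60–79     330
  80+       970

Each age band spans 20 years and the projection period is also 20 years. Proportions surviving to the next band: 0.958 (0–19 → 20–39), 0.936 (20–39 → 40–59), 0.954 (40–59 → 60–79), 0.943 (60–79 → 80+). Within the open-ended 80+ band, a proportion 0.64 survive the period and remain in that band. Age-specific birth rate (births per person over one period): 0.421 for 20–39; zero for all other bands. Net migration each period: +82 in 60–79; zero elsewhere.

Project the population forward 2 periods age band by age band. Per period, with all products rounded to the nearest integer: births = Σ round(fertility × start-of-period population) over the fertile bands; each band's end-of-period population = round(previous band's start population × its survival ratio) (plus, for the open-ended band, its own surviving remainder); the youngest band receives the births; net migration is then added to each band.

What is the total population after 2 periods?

After projecting period 1:
Births: 890 × 0.421 = 375
20–39: 510 × 0.958 = 489
40–59: 890 × 0.936 = 833
60–79: 1240 × 0.954 = 1183
80+: 330 × 0.943 + 970 × 0.64 = 311 + 621 = 932
Net migration: 60–79 + 82 → 1265
End of period: [375, 489, 833, 1265, 932]
After projecting period 2:
Births: 489 × 0.421 = 206
20–39: 375 × 0.958 = 359
40–59: 489 × 0.936 = 458
60–79: 833 × 0.954 = 795
80+: 1265 × 0.943 + 932 × 0.64 = 1193 + 596 = 1789
Net migration: 60–79 + 82 → 877
End of period: [206, 359, 458, 877, 1789]
Total after period 2: 206 + 359 + 458 + 877 + 1789 = 3689

3689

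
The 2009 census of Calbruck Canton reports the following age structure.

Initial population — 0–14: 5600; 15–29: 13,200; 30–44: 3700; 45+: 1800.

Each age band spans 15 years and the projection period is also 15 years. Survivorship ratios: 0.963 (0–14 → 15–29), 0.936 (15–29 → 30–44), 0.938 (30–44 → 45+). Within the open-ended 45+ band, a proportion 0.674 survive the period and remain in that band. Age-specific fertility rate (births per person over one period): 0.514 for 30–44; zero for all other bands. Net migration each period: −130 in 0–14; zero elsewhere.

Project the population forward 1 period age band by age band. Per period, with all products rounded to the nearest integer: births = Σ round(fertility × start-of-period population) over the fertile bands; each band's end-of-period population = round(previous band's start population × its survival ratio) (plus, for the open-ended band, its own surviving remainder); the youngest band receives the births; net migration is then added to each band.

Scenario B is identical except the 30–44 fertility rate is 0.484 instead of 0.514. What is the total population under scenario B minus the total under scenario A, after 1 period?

(Bands numbered youngest = 1 to oldest = 4.)
— Period 1 —
Births: 3700 × 0.514 = 1902
Band 2: 5600 × 0.963 = 5393
Band 3: 13200 × 0.936 = 12355
Band 4: 3700 × 0.938 + 1800 × 0.674 = 3471 + 1213 = 4684
Net migration: Band 1 − 130 → 1772
Population now: 0–14=1772, 15–29=5393, 30–44=12355, 45+=4684
Scenario A total after 1 period: 24204
Scenario B projection —
— Period 1 —
Births: 3700 × 0.484 = 1791
Band 2: 5600 × 0.963 = 5393
Band 3: 13200 × 0.936 = 12355
Band 4: 3700 × 0.938 + 1800 × 0.674 = 3471 + 1213 = 4684
Net migration: Band 1 − 130 → 1661
Population now: 0–14=1661, 15–29=5393, 30–44=12355, 45+=4684
Scenario B total after 1 period: 24093
Difference B − A = 24093 − 24204 = -111

-111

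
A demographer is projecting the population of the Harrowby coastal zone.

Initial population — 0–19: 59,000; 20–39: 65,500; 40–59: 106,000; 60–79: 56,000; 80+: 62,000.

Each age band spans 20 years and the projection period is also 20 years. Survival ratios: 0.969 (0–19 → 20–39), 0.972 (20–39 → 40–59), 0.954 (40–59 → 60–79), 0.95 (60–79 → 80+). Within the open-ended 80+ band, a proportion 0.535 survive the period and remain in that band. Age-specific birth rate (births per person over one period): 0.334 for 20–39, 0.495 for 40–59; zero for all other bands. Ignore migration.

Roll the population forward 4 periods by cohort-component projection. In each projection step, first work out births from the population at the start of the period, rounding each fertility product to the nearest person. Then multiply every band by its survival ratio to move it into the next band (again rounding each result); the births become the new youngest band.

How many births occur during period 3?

[period 1]
Births: 65500 * 0.334 = 21877 ; 106000 * 0.495 = 52470 — total 74347
20–39: 59000 * 0.969 = 57171
40–59: 65500 * 0.972 = 63666
60–79: 106000 * 0.954 = 101124
80+: 56000 * 0.95 + 62000 * 0.535 = 53200 + 33170 = 86370
→ [74347, 57171, 63666, 101124, 86370]
[period 2]
Births: 57171 * 0.334 = 19095 ; 63666 * 0.495 = 31515 — total 50610
20–39: 74347 * 0.969 = 72042
40–59: 57171 * 0.972 = 55570
60–79: 63666 * 0.954 = 60737
80+: 101124 * 0.95 + 86370 * 0.535 = 96068 + 46208 = 142276
→ [50610, 72042, 55570, 60737, 142276]
[period 3]
Births: 72042 * 0.334 = 24062 ; 55570 * 0.495 = 27507 — total 51569
20–39: 50610 * 0.969 = 49041
40–59: 72042 * 0.972 = 70025
60–79: 55570 * 0.954 = 53014
80+: 60737 * 0.95 + 142276 * 0.535 = 57700 + 76118 = 133818
→ [51569, 49041, 70025, 53014, 133818]

51569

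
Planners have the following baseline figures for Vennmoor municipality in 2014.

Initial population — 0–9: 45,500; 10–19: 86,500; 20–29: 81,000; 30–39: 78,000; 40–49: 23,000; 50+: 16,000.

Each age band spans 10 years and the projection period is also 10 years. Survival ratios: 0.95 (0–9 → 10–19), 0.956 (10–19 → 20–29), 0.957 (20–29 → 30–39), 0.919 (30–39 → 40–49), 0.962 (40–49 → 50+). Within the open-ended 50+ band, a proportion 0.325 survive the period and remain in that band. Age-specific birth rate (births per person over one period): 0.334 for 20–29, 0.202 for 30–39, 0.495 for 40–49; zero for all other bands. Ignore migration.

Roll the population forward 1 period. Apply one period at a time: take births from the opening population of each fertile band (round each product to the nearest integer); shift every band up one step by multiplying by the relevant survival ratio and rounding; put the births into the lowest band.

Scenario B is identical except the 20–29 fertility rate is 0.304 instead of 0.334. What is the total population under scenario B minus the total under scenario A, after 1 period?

-2430

(Groups numbered youngest = 1 to oldest = 6.)
Period 1:
Births: 81000 × 0.334 = 27054, 78000 × 0.202 = 15756, 23000 × 0.495 = 11385 → 54195
Group 2: 45500 × 0.95 = 43225
Group 3: 86500 × 0.956 = 82694
Group 4: 81000 × 0.957 = 77517
Group 5: 78000 × 0.919 = 71682
Group 6: 23000 × 0.962 + 16000 × 0.325 = 22126 + 5200 = 27326
→ [54195, 43225, 82694, 77517, 71682, 27326]
Scenario A total after 1 period: 356639
Scenario B projection —
Period 1:
Births: 81000 × 0.304 = 24624, 78000 × 0.202 = 15756, 23000 × 0.495 = 11385 → 51765
Group 2: 45500 × 0.95 = 43225
Group 3: 86500 × 0.956 = 82694
Group 4: 81000 × 0.957 = 77517
Group 5: 78000 × 0.919 = 71682
Group 6: 23000 × 0.962 + 16000 × 0.325 = 22126 + 5200 = 27326
→ [51765, 43225, 82694, 77517, 71682, 27326]
Scenario B total after 1 period: 354209
Difference B − A = 354209 − 356639 = -2430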